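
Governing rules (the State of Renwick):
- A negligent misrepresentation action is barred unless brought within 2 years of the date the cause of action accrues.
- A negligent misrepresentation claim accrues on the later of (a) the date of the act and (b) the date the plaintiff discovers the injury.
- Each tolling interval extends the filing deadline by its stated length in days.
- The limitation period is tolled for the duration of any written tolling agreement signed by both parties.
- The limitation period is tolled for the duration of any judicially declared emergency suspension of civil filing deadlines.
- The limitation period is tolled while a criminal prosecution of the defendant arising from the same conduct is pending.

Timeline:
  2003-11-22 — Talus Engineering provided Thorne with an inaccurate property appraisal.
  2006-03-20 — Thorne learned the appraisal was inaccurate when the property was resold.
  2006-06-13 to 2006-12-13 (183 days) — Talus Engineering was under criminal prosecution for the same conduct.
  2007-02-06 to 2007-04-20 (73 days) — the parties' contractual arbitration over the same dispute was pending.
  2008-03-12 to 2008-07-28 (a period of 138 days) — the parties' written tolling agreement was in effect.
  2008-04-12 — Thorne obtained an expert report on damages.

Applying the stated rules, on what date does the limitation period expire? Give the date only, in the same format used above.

The claim accrued on 2006-03-20 — the later of the 2003-11-22 act and the 2006-03-20 discovery.
The untolled deadline — 2 years after 2006-03-20 — is 2008-03-20.
The pending criminal prosecution from 2006-06-13 to 2006-12-13 tolled the period for 183 days, extending the deadline to 2008-09-19.
The written tolling agreement from 2008-03-12 to 2008-07-28 tolled the period for 138 days, extending the deadline to 2009-02-04.
No stated provision tolls the period for a pending arbitration, so the interval from 2007-02-06 to 2007-04-20 has no effect on the deadline.
Nothing else in the chronology tolls or restarts the period.

2009-02-04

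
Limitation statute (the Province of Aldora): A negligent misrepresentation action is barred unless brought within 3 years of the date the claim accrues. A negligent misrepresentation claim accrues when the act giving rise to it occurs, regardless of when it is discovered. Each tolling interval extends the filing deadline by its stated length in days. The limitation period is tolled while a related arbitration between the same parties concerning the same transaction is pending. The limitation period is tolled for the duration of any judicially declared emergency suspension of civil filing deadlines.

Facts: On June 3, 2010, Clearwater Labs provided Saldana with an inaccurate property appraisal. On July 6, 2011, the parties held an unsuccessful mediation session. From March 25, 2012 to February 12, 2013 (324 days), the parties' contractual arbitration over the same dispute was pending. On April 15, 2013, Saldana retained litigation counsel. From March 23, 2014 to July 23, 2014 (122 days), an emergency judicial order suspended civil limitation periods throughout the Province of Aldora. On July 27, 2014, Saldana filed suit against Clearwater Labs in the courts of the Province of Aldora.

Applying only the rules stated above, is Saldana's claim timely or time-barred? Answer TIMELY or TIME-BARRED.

The claim accrued on June 3, 2010, when the wrongful act occurred.
3 years from June 3, 2010 is June 3, 2013.
Because the pending related arbitration ran from March 25, 2012 to February 12, 2013, the deadline is extended by 324 days to April 23, 2014.
Because the emergency suspension of filing deadlines ran from March 23, 2014 to July 23, 2014, the deadline is extended by 122 days to August 23, 2014.
None of the other events listed affects the running of the period under the stated rules.
Saldana filed on July 27, 2014, before the August 23, 2014 deadline, so the action is timely.

TIMELY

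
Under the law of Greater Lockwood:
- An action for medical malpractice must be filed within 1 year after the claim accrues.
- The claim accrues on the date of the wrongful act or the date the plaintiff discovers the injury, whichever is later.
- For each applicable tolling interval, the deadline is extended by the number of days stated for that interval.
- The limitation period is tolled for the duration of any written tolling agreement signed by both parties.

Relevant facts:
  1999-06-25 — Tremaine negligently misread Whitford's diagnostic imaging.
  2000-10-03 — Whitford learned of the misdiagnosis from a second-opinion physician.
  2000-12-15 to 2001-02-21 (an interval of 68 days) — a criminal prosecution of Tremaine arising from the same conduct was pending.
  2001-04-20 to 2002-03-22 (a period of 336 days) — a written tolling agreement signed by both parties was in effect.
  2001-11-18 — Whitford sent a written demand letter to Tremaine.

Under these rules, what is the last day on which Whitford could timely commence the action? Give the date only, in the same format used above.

Because discovery on 2000-10-03 post-dates the 1999-06-25 act, accrual under the later-of rule falls on 2000-10-03.
The untolled deadline — 1 year after 2000-10-03 — is 2001-10-03.
The written tolling agreement from 2001-04-20 to 2002-03-22 tolled the period for 336 days, extending the deadline to 2002-09-04.
The pending criminal prosecution from 2000-12-15 to 2001-02-21 does not toll the period, because no stated rule makes a criminal prosecution a tolling event.
Nothing else in the chronology tolls or restarts the period.

2002-09-04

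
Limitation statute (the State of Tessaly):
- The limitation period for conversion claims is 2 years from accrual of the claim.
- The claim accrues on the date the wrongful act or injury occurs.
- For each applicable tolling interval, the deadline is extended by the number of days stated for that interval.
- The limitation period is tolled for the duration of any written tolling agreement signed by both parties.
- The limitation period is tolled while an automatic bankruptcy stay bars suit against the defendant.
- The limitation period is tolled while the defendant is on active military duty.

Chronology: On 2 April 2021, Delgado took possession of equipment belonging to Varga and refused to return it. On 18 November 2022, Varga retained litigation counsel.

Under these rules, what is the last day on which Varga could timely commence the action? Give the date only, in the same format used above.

The limitation period began to run on 2 April 2021.
2 years from 2 April 2021 is 2 April 2023.
Nothing else in the chronology tolls or restarts the period.

2 April 2023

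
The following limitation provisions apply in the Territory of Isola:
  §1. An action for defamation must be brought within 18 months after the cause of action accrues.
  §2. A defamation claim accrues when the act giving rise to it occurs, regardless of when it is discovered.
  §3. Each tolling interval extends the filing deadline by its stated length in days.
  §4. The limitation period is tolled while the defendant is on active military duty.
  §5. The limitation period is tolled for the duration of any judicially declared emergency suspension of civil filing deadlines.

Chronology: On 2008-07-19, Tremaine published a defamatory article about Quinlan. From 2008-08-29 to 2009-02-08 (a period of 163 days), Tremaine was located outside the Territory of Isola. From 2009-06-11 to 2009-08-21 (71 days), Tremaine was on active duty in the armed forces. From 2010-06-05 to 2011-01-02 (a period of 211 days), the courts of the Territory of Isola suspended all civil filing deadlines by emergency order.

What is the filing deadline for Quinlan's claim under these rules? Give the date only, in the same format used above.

2010-03-31

The limitation period began to run on 2008-07-19.
The untolled deadline — 18 months after 2008-07-19 — is 2010-01-19.
The period was tolled for 71 days by the defendant's active military service (2009-06-11 to 2009-08-21), pushing the deadline to 2010-03-31.
The emergency suspension of filing deadlines starting 2010-06-05 came too late — the period had run on 2010-03-31 — and so does not extend the deadline.
No stated provision tolls the period for the defendant's absence, so the interval from 2008-08-29 to 2009-02-08 has no effect on the deadline.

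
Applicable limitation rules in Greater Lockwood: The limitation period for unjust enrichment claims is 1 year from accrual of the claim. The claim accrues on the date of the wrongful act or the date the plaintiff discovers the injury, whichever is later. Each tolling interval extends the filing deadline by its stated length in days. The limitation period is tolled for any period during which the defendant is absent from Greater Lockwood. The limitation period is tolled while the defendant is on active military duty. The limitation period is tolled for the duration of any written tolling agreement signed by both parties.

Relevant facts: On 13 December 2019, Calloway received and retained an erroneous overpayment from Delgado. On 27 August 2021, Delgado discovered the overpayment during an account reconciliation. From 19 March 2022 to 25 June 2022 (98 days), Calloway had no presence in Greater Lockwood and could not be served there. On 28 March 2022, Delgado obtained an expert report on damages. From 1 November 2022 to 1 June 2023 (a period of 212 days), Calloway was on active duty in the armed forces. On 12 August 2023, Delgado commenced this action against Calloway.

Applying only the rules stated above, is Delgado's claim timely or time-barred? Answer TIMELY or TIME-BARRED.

TIME-BARRED

Because discovery on 27 August 2021 post-dates the 13 December 2019 act, accrual under the later-of rule falls on 27 August 2021.
Adding the 1 year base period to 27 August 2021 gives a deadline of 27 August 2022, before any tolling.
Because the defendant's absence from the jurisdiction ran from 19 March 2022 to 25 June 2022, the deadline is extended by 98 days to 3 December 2022.
Because the defendant's active military service ran from 1 November 2022 to 1 June 2023, the deadline is extended by 212 days to 3 July 2023.
The other events in the timeline have no effect on the limitation period under the stated rules.
The 12 August 2023 filing falls after the 3 July 2023 deadline; the claim is time-barred.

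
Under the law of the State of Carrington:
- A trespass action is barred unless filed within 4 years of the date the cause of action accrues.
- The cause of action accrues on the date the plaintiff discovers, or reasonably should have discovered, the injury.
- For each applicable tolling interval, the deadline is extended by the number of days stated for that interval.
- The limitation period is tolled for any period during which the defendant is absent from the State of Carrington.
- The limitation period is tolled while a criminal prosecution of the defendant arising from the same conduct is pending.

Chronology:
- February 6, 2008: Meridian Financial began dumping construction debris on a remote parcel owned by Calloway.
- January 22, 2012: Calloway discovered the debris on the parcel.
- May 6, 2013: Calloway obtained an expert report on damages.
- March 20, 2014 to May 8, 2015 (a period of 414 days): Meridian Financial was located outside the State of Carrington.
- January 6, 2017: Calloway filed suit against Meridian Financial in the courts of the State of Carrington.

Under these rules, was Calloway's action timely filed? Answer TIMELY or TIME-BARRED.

Under the discovery rule, the claim accrued on January 22, 2012, when Calloway discovered the injury — not on the February 6, 2008 date of the underlying act.
The untolled deadline — 4 years after January 22, 2012 — is January 22, 2016.
Because the defendant's absence from the jurisdiction ran from March 20, 2014 to May 8, 2015, the deadline is extended by 414 days to March 11, 2017.
Nothing else in the chronology tolls or restarts the period.
Calloway filed on January 6, 2017, before the March 11, 2017 deadline, so the action is timely.

TIMELY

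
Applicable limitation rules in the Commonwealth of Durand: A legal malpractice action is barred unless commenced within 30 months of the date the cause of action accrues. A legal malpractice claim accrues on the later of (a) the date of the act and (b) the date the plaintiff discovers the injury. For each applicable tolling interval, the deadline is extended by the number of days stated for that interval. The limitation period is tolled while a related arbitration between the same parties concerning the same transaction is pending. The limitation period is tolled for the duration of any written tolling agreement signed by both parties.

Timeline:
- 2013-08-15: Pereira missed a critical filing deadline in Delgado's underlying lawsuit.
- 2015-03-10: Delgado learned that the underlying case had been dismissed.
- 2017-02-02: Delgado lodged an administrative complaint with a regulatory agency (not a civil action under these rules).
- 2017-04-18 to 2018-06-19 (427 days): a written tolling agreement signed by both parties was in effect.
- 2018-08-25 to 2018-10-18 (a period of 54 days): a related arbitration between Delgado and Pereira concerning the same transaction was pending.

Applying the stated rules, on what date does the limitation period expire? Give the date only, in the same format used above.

2019-01-04

Taking the later of the act (2013-08-15) and discovery (2015-03-10), the claim accrued on 2015-03-10.
The untolled deadline — 30 months after 2015-03-10 — is 2017-09-10.
The period was tolled for 427 days by the written tolling agreement (2017-04-18 to 2018-06-19), pushing the deadline to 2018-11-11.
The period was tolled for 54 days by the pending related arbitration (2018-08-25 to 2018-10-18), pushing the deadline to 2019-01-04.
Nothing else in the chronology tolls or restarts the period.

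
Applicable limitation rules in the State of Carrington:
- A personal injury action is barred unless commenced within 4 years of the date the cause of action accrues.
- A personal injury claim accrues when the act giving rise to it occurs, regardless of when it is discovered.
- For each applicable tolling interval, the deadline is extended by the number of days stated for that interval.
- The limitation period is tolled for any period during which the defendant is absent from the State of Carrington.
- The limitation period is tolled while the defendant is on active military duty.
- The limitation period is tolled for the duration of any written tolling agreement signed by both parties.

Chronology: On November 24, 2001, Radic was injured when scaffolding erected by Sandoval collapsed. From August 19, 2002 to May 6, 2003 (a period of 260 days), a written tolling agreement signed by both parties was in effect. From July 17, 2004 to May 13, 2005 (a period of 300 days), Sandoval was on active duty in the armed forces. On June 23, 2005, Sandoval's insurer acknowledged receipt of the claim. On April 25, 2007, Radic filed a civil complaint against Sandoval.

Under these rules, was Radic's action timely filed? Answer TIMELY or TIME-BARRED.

TIMELY

The claim accrued on November 24, 2001, when the wrongful act occurred.
Adding the 4 years base period to November 24, 2001 gives a deadline of November 24, 2005, before any tolling.
Because the written tolling agreement ran from August 19, 2002 to May 6, 2003, the deadline is extended by 260 days to August 11, 2006.
The defendant's active military service from July 17, 2004 to May 13, 2005 tolled the period for 300 days, extending the deadline to June 7, 2007.
The other events in the timeline have no effect on the limitation period under the stated rules.
Filing on April 25, 2007 beat the June 7, 2007 deadline — the action is timely.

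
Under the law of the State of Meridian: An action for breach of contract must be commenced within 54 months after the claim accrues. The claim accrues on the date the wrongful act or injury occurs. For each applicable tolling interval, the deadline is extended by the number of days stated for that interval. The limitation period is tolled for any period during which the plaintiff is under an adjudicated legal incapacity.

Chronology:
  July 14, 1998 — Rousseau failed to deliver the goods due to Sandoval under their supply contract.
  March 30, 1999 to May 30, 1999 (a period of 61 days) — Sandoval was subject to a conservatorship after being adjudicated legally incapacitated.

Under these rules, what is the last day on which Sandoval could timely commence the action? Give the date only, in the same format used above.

The limitation period began to run on July 14, 1998.
54 months from July 14, 1998 is January 14, 2003.
The plaintiff's legal incapacity from March 30, 1999 to May 30, 1999 tolled the period for 61 days, extending the deadline to March 16, 2003.

March 16, 2003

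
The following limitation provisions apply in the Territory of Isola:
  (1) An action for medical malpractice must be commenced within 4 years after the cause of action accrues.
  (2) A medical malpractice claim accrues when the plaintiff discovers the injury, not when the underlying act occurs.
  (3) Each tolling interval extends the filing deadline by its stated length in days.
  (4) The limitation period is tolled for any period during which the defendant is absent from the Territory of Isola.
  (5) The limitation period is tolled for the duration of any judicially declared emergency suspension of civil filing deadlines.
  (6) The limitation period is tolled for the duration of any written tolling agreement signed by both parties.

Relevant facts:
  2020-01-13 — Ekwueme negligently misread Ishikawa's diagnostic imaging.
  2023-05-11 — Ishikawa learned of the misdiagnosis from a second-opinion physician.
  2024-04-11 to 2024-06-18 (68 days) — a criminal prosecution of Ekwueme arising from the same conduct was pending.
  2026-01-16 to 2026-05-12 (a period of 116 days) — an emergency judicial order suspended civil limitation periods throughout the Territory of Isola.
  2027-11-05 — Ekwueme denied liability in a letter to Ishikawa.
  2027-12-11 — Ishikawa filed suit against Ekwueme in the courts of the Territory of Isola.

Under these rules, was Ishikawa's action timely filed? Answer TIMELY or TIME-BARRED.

TIME-BARRED

Accrual is tied to discovery, so the period began on 2023-05-11 rather than on 2020-01-13 when the act occurred.
4 years from 2023-05-11 is 2027-05-11.
Because the emergency suspension of filing deadlines ran from 2026-01-16 to 2026-05-12, the deadline is extended by 116 days to 2027-09-04.
The pending criminal prosecution from 2024-04-11 to 2024-06-18 does not toll the period, because no stated rule makes a criminal prosecution a tolling event.
None of the other events listed affects the running of the period under the stated rules.
Filing on 2027-12-11 missed the 2027-09-04 deadline — the action is time-barred.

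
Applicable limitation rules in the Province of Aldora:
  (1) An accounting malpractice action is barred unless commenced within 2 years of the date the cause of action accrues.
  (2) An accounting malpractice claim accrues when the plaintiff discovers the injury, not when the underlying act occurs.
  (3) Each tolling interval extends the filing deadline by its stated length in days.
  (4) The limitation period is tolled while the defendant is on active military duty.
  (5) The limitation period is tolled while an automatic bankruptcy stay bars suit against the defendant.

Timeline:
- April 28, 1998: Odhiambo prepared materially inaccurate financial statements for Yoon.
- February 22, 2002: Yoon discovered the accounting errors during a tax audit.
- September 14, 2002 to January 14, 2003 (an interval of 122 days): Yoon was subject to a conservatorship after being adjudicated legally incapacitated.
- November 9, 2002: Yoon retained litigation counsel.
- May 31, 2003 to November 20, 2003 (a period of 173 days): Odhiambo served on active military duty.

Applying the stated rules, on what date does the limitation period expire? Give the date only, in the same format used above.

Accrual is tied to discovery, so the period began on February 22, 2002 rather than on April 28, 1998 when the act occurred.
The untolled deadline — 2 years after February 22, 2002 — is February 22, 2004.
Because the defendant's active military service ran from May 31, 2003 to November 20, 2003, the deadline is extended by 173 days to August 13, 2004.
No stated provision tolls the period for the plaintiff's incapacity, so the interval from September 14, 2002 to January 14, 2003 has no effect on the deadline.
None of the other events listed affects the running of the period under the stated rules.

August 13, 2004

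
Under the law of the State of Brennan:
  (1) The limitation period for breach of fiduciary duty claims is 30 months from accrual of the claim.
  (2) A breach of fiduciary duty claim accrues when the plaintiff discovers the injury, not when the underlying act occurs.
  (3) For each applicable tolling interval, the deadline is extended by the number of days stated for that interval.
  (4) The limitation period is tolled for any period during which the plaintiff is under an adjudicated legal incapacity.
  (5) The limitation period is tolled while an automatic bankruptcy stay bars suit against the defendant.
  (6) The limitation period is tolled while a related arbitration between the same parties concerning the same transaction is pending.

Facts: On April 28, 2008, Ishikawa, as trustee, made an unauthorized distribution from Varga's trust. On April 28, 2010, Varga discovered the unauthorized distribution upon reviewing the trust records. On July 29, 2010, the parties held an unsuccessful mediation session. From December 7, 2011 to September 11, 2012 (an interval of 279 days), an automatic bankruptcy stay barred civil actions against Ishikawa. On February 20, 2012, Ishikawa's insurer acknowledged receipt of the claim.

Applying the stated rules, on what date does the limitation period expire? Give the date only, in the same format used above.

August 3, 2013

Accrual is tied to discovery, so the period began on April 28, 2010 rather than on April 28, 2008 when the act occurred.
The untolled deadline — 30 months after April 28, 2010 — is October 28, 2012.
Because the automatic bankruptcy stay ran from December 7, 2011 to September 11, 2012, the deadline is extended by 279 days to August 3, 2013.
The other events in the timeline have no effect on the limitation period under the stated rules.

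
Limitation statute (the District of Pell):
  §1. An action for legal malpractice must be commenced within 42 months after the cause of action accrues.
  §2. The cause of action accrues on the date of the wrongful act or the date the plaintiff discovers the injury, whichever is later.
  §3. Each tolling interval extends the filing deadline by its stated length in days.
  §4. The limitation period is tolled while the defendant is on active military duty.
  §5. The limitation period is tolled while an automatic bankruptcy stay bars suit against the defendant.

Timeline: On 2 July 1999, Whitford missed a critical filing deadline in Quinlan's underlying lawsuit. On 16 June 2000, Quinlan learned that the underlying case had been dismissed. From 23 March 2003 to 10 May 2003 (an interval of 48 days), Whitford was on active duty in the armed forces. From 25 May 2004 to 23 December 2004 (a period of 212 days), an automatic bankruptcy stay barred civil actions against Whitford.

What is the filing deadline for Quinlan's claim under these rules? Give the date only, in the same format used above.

The claim accrued on 16 June 2000 — the later of the 2 July 1999 act and the 16 June 2000 discovery.
Adding the 42 months base period to 16 June 2000 gives a deadline of 16 December 2003, before any tolling.
The period was tolled for 48 days by the defendant's active military service (23 March 2003 to 10 May 2003), pushing the deadline to 2 February 2004.
The automatic bankruptcy stay starting 25 May 2004 came too late — the period had run on 2 February 2004 — and so does not extend the deadline.

2 February 2004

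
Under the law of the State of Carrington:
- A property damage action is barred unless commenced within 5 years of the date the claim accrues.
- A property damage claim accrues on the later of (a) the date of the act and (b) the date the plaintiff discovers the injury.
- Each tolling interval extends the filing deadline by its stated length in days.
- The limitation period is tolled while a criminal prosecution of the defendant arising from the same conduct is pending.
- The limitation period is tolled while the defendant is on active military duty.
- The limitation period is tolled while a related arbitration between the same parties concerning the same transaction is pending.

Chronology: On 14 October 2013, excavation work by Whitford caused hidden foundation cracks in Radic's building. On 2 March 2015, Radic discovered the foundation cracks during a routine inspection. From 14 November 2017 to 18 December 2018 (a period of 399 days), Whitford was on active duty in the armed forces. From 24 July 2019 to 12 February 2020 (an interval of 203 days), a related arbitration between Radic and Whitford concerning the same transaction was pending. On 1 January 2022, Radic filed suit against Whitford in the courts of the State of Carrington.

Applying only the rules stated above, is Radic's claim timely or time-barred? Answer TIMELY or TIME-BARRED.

TIME-BARRED

The claim accrued on 2 March 2015 — the later of the 14 October 2013 act and the 2 March 2015 discovery.
5 years from 2 March 2015 is 2 March 2020.
The period was tolled for 399 days by the defendant's active military service (14 November 2017 to 18 December 2018), pushing the deadline to 5 April 2021.
The pending related arbitration from 24 July 2019 to 12 February 2020 tolled the period for 203 days, extending the deadline to 25 October 2021.
The 1 January 2022 filing falls after the 25 October 2021 deadline; the claim is time-barred.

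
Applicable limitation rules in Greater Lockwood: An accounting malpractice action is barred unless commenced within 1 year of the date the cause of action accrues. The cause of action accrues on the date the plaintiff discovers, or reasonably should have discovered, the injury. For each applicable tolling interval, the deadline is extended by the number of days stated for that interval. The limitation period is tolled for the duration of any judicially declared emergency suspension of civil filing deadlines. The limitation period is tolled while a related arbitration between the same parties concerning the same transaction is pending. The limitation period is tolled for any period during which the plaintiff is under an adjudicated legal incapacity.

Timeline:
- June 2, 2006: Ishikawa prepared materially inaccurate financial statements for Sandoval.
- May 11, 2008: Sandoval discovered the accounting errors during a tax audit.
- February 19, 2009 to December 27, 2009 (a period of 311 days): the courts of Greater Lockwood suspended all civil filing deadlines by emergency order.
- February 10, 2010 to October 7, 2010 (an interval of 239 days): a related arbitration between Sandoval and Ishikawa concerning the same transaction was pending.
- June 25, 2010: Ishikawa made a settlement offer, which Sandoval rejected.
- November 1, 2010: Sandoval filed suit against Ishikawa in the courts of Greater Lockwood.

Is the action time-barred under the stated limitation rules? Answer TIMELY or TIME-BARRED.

Accrual is tied to discovery, so the period began on May 11, 2008 rather than on June 2, 2006 when the act occurred.
The untolled deadline — 1 year after May 11, 2008 — is May 11, 2009.
The emergency suspension of filing deadlines from February 19, 2009 to December 27, 2009 tolled the period for 311 days, extending the deadline to March 18, 2010.
The pending related arbitration from February 10, 2010 to October 7, 2010 tolled the period for 239 days, extending the deadline to November 12, 2010.
None of the other events listed affects the running of the period under the stated rules.
Sandoval filed on November 1, 2010, before the November 12, 2010 deadline, so the action is timely.

TIMELY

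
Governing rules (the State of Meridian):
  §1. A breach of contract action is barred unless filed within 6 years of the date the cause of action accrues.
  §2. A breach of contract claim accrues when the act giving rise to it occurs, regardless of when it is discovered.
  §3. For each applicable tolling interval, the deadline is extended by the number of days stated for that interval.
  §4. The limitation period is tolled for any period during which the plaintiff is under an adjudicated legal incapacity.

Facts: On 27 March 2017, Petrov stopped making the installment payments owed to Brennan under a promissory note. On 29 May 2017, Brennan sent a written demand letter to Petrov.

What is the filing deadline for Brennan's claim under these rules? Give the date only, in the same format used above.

The cause of action accrued on 27 March 2017, the date of the act.
6 years from 27 March 2017 is 27 March 2023.
None of the other events listed affects the running of the period under the stated rules.

27 March 2023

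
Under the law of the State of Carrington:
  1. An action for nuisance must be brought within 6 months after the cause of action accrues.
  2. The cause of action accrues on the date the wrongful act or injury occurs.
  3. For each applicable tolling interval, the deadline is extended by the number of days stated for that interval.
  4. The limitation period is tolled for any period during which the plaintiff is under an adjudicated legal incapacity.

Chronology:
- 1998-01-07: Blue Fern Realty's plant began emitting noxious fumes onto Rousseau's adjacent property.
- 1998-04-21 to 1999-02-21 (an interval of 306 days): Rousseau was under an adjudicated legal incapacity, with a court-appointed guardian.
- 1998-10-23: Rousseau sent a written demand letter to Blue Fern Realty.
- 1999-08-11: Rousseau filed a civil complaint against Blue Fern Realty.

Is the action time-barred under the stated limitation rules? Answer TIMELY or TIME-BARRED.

The limitation period began to run on 1998-01-07.
Adding the 6 months base period to 1998-01-07 gives a deadline of 1998-07-07, before any tolling.
The plaintiff's legal incapacity from 1998-04-21 to 1999-02-21 tolled the period for 306 days, extending the deadline to 1999-05-09.
The other events in the timeline have no effect on the limitation period under the stated rules.
Rousseau filed on 1999-08-11, after the 1999-05-09 deadline, so the action is time-barred.

TIME-BARRED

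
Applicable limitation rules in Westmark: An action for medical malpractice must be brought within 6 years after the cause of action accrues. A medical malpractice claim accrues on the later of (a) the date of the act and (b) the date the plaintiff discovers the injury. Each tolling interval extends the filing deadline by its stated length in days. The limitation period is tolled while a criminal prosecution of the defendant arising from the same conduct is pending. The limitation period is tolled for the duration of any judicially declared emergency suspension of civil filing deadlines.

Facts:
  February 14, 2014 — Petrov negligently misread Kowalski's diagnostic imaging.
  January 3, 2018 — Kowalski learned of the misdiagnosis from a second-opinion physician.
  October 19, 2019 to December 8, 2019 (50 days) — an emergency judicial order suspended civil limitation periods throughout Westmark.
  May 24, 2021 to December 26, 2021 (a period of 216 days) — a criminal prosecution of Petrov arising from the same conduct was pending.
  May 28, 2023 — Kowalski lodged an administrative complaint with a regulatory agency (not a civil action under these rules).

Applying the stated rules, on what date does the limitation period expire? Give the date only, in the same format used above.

Because discovery on January 3, 2018 post-dates the February 14, 2014 act, accrual under the later-of rule falls on January 3, 2018.
Adding the 6 years base period to January 3, 2018 gives a deadline of January 3, 2024, before any tolling.
Because the emergency suspension of filing deadlines ran from October 19, 2019 to December 8, 2019, the deadline is extended by 50 days to February 22, 2024.
The period was tolled for 216 days by the pending criminal prosecution (May 24, 2021 to December 26, 2021), pushing the deadline to September 25, 2024.
None of the other events listed affects the running of the period under the stated rules.

September 25, 2024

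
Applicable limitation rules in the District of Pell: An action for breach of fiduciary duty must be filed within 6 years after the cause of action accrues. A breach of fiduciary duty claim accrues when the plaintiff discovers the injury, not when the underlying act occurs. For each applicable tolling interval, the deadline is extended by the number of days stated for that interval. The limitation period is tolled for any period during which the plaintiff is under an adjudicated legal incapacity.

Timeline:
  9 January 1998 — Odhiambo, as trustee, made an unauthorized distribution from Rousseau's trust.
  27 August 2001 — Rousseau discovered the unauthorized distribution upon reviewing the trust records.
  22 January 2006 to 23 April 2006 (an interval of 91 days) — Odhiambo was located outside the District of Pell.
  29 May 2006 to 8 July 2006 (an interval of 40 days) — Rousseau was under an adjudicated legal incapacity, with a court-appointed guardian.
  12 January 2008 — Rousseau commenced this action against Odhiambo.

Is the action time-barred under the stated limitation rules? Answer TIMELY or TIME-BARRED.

TIME-BARRED

The claim did not accrue until Rousseau discovered the injury on 27 August 2001; the 9 January 1998 act date does not start the clock under the stated rule.
Adding the 6 years base period to 27 August 2001 gives a deadline of 27 August 2007, before any tolling.
The plaintiff's legal incapacity from 29 May 2006 to 8 July 2006 tolled the period for 40 days, extending the deadline to 6 October 2007.
No stated provision tolls the period for the defendant's absence, so the interval from 22 January 2006 to 23 April 2006 has no effect on the deadline.
Filing on 12 January 2008 missed the 6 October 2007 deadline — the action is time-barred.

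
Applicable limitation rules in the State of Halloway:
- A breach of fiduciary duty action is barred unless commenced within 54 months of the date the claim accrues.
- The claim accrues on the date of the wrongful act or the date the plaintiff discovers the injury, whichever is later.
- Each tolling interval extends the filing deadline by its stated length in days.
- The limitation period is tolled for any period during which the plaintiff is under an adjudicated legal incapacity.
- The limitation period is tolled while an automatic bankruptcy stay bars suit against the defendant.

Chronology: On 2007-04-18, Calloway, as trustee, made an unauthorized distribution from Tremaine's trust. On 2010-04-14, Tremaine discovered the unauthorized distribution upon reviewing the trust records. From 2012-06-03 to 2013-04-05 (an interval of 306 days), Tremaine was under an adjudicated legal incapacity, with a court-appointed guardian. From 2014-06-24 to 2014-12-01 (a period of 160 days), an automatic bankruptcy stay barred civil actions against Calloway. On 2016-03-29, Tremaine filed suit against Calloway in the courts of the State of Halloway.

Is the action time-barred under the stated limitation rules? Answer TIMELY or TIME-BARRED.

Taking the later of the act (2007-04-18) and discovery (2010-04-14), the claim accrued on 2010-04-14.
54 months from 2010-04-14 is 2014-10-14.
The plaintiff's legal incapacity from 2012-06-03 to 2013-04-05 tolled the period for 306 days, extending the deadline to 2015-08-16.
Because the automatic bankruptcy stay ran from 2014-06-24 to 2014-12-01, the deadline is extended by 160 days to 2016-01-23.
The 2016-03-29 filing falls after the 2016-01-23 deadline; the claim is time-barred.

TIME-BARRED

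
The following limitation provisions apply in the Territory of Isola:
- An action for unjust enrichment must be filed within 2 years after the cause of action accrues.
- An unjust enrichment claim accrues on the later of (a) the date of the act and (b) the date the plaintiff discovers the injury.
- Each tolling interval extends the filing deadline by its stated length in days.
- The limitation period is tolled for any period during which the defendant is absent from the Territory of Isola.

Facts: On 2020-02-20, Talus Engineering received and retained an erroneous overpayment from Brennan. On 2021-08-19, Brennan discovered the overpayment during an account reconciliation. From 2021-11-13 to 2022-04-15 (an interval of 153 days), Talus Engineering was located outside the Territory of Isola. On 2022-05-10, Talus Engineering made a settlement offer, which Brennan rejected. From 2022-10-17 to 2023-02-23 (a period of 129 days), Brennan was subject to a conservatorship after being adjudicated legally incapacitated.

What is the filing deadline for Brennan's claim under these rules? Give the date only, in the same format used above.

2024-01-19

The claim accrued on 2021-08-19 — the later of the 2020-02-20 act and the 2021-08-19 discovery.
Adding the 2 years base period to 2021-08-19 gives a deadline of 2023-08-19, before any tolling.
Because the defendant's absence from the jurisdiction ran from 2021-11-13 to 2022-04-15, the deadline is extended by 153 days to 2024-01-19.
The plaintiff's legal incapacity from 2022-10-17 to 2023-02-23 does not toll the period, because no stated rule makes the plaintiff's incapacity a tolling event.
Nothing else in the chronology tolls or restarts the period.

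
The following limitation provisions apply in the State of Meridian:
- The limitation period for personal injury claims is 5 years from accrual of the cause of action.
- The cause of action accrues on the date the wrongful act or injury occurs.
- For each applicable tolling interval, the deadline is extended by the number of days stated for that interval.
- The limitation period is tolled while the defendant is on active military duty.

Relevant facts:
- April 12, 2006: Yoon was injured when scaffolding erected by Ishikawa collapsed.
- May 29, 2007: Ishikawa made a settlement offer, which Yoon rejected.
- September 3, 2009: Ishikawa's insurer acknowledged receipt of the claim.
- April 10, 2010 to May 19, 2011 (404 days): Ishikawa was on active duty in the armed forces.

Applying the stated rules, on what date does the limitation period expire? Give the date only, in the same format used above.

The claim accrued on April 12, 2006, when the wrongful act occurred.
Adding the 5 years base period to April 12, 2006 gives a deadline of April 12, 2011, before any tolling.
The period was tolled for 404 days by the defendant's active military service (April 10, 2010 to May 19, 2011), pushing the deadline to May 20, 2012.
Nothing else in the chronology tolls or restarts the period.

May 20, 2012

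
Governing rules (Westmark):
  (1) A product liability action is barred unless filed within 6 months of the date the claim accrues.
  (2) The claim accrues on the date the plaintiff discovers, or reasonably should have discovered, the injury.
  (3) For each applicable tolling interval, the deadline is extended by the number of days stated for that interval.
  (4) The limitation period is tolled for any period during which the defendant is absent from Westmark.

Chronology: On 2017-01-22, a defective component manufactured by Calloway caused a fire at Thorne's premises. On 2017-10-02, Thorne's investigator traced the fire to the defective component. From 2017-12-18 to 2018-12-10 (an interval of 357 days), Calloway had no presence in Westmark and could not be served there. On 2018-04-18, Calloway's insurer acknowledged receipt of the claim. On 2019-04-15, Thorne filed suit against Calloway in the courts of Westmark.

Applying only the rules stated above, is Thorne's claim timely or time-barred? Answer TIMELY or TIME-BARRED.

TIME-BARRED

The claim did not accrue until Thorne discovered the injury on 2017-10-02; the 2017-01-22 act date does not start the clock under the stated rule.
Adding the 6 months base period to 2017-10-02 gives a deadline of 2018-04-02, before any tolling.
Because the defendant's absence from the jurisdiction ran from 2017-12-18 to 2018-12-10, the deadline is extended by 357 days to 2019-03-25.
Nothing else in the chronology tolls or restarts the period.
Thorne filed on 2019-04-15, after the 2019-03-25 deadline, so the action is time-barred.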